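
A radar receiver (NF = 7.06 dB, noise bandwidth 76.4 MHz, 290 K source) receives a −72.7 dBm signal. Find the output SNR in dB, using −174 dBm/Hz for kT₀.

Noise floor: N = −174 + 10 log₁₀(B) + NF
10 log₁₀(7.64×10⁷) = 78.83 dB
N = −174 + 78.83 + 7.06 = −88.11 dBm
SNR = P_sig − N = −72.7 − (−88.11) = 15.41 dB → 15.4 dB

15.4 dB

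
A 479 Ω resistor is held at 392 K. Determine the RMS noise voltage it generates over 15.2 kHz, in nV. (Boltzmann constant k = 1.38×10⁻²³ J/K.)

V_n = √(4kTRB)
4kTRB = 4 × 1.38×10⁻²³ × 392 × 4.79×10² × 1.52×10⁴ = 1.58×10⁻¹³ V²
V_n = √(1.58×10⁻¹³) = 3.97×10⁻⁷ V = 397 nV

397 nV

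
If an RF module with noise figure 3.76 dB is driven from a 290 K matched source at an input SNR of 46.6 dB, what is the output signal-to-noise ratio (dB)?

42.84 dB

By definition F = SNR_in/SNR_out, so in dB: SNR_out = SNR_in − NF
SNR_out = 46.6 − 3.76 = 42.84 dB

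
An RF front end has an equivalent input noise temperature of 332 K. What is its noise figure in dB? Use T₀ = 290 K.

F = 1 + T_e/T₀ = 1 + 332/290 = 2.14483
NF = 10 log₁₀(2.14483) = 3.31 dB

3.31 dB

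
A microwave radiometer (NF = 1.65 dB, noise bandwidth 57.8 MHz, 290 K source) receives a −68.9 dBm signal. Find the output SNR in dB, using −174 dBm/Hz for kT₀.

25.8 dB

Noise floor: N = −174 + 10 log₁₀(B) + NF
10 log₁₀(5.78×10⁷) = 77.62 dB
N = −174 + 77.62 + 1.65 = −94.73 dBm
SNR = P_sig − N = −68.9 − (−94.73) = 25.83 dB → 25.8 dB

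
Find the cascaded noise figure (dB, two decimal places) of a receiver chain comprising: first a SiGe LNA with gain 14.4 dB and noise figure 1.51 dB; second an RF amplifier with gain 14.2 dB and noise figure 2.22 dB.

Convert to linear (a loss of L dB is a gain of −L dB): F_i = 10^(NF_i/10), G_i = 10^(G_i,dB/10)
  Stage 1: F_1 = 10^(1.51/10) = 1.416, G_1 = 10^(14.4/10) = 27.54
  Stage 2: F_2 = 10^(2.22/10) = 1.667, G_2 = 10^(14.2/10) = 26.30
Friis cascade:
  F = 1.416 + (1.667 − 1)/27.54 = 1.440
NF = 10 log₁₀(1.440) = 1.58 dB

1.58 dB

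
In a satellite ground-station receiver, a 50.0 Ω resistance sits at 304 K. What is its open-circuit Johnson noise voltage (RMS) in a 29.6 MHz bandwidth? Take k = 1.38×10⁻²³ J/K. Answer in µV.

4.98 µV

V_n = √(4kTRB)
4kTRB = 4 × 1.38×10⁻²³ × 304 × 5.00×10¹ × 2.96×10⁷ = 2.48×10⁻¹¹ V²
V_n = √(2.48×10⁻¹¹) = 4.98×10⁻⁶ V = 4.98 µV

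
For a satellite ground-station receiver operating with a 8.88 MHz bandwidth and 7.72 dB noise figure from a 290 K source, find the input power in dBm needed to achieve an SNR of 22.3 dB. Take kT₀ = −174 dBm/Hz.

−74.5 dBm

Sensitivity = −174 + 10 log₁₀(B) + NF + SNR_min
= −174 + 69.48 + 7.72 + 22.3
= −74.50 dBm → −74.5 dBm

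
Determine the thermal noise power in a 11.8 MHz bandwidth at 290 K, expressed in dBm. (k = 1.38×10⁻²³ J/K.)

P_n = kTB = 1.38×10⁻²³ × 290 × 1.18×10⁷ = 4.72×10⁻¹⁴ W
In dBm: 10 log₁₀(4.72×10⁻¹⁴ / 10⁻³) = −103.3 dBm

−103.3 dBm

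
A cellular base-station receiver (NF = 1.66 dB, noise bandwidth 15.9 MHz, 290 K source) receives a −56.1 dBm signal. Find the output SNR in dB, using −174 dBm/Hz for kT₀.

Noise floor: N = −174 + 10 log₁₀(B) + NF
10 log₁₀(1.59×10⁷) = 72.01 dB
N = −174 + 72.01 + 1.66 = −100.33 dBm
SNR = P_sig − N = −56.1 − (−100.33) = 44.23 dB → 44.2 dB

44.2 dB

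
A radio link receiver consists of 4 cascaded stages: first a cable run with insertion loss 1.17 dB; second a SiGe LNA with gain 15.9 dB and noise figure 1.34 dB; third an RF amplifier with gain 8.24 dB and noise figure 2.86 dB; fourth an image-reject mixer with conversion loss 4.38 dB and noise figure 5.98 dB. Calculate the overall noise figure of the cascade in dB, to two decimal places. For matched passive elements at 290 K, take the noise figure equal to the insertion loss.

2.62 dB

Convert to linear (a loss of L dB is a gain of −L dB): F_i = 10^(NF_i/10), G_i = 10^(G_i,dB/10)
  Stage 1: F_1 = 10^(1.17/10) = 1.309, G_1 = 10^(−1.17/10) = 0.7638
  Stage 2: F_2 = 10^(1.34/10) = 1.361, G_2 = 10^(15.9/10) = 38.90
  Stage 3: F_3 = 10^(2.86/10) = 1.932, G_3 = 10^(8.24/10) = 6.668
  Stage 4: F_4 = 10^(5.98/10) = 3.963, G_4 = 10^(−4.38/10) = 0.3648
Friis cascade:
  F = 1.309 + (1.361 − 1)/0.7638 + (1.932 − 1)/29.72 + (3.963 − 1)/198.2 = 1.829
NF = 10 log₁₀(1.829) = 2.62 dB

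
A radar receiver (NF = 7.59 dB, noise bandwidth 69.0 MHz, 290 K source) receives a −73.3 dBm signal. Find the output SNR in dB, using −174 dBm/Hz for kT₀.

Noise floor: N = −174 + 10 log₁₀(B) + NF
10 log₁₀(6.90×10⁷) = 78.39 dB
N = −174 + 78.39 + 7.59 = −88.02 dBm
SNR = P_sig − N = −73.3 − (−88.02) = 14.72 dB → 14.7 dB

14.7 dB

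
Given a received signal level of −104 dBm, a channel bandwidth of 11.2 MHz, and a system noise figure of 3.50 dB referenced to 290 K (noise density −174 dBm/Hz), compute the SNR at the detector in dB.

−4.0 dB

Noise floor: N = −174 + 10 log₁₀(B) + NF
10 log₁₀(1.12×10⁷) = 70.49 dB
N = −174 + 70.49 + 3.50 = −100.01 dBm
SNR = P_sig − N = −104 − (−100.01) = −3.99 dB → −4.0 dB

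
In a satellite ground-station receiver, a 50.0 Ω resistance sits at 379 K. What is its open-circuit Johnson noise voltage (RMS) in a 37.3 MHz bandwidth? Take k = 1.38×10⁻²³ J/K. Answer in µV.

V_n = √(4kTRB)
4kTRB = 4 × 1.38×10⁻²³ × 379 × 5.00×10¹ × 3.73×10⁷ = 3.90×10⁻¹¹ V²
V_n = √(3.90×10⁻¹¹) = 6.25×10⁻⁶ V = 6.25 µV

6.25 µV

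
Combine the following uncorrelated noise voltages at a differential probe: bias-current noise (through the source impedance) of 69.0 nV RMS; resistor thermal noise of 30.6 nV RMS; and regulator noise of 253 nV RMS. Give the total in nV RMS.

Uncorrelated sources add in power (mean-square): V_tot = √(ΣV_i²)
V_tot = √[(6.90×10⁻⁸)² + (3.06×10⁻⁸)² + (2.53×10⁻⁷)²] = 2.64×10⁻⁷ V = 264 nV

264 nV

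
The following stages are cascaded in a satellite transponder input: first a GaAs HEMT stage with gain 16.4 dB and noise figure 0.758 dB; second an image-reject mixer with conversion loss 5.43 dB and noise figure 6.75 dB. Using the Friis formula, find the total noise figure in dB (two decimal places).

Convert to linear (a loss of L dB is a gain of −L dB): F_i = 10^(NF_i/10), G_i = 10^(G_i,dB/10)
  Stage 1: F_1 = 10^(0.758/10) = 1.191, G_1 = 10^(16.4/10) = 43.65
  Stage 2: F_2 = 10^(6.75/10) = 4.732, G_2 = 10^(−5.43/10) = 0.2864
Friis cascade:
  F = 1.191 + (4.732 − 1)/43.65 = 1.276
NF = 10 log₁₀(1.276) = 1.06 dB

1.06 dB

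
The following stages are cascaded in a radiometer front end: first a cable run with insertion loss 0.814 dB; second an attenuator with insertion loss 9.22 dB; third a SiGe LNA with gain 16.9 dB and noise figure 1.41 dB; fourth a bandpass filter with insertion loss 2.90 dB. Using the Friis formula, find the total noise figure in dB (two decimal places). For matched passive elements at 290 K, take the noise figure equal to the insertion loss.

Convert to linear (a loss of L dB is a gain of −L dB): F_i = 10^(NF_i/10), G_i = 10^(G_i,dB/10)
  Stage 1: F_1 = 10^(0.814/10) = 1.206, G_1 = 10^(−0.814/10) = 0.8291
  Stage 2: F_2 = 10^(9.22/10) = 8.356, G_2 = 10^(−9.22/10) = 0.1197
  Stage 3: F_3 = 10^(1.41/10) = 1.384, G_3 = 10^(16.9/10) = 48.98
  Stage 4: F_4 = 10^(2.90/10) = 1.950, G_4 = 10^(−2.90/10) = 0.5129
Friis cascade:
  F = 1.206 + (8.356 − 1)/0.8291 + (1.384 − 1)/0.09922 + (1.950 − 1)/4.860 = 14.14
NF = 10 log₁₀(14.14) = 11.50 dB

11.50 dB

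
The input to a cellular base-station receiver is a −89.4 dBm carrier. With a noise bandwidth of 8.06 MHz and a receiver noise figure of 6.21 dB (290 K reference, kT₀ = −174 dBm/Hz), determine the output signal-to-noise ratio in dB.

Noise floor: N = −174 + 10 log₁₀(B) + NF
10 log₁₀(8.06×10⁶) = 69.06 dB
N = −174 + 69.06 + 6.21 = −98.73 dBm
SNR = P_sig − N = −89.4 − (−98.73) = 9.33 dB → 9.3 dB

9.3 dB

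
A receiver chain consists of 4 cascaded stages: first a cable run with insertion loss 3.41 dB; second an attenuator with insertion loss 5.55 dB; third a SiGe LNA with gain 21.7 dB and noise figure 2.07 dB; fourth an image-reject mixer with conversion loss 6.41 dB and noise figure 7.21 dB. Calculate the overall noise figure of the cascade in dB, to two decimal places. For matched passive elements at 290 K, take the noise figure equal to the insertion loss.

11.11 dB

Convert to linear (a loss of L dB is a gain of −L dB): F_i = 10^(NF_i/10), G_i = 10^(G_i,dB/10)
  Stage 1: F_1 = 10^(3.41/10) = 2.193, G_1 = 10^(−3.41/10) = 0.4560
  Stage 2: F_2 = 10^(5.55/10) = 3.589, G_2 = 10^(−5.55/10) = 0.2786
  Stage 3: F_3 = 10^(2.07/10) = 1.611, G_3 = 10^(21.7/10) = 147.9
  Stage 4: F_4 = 10^(7.21/10) = 5.260, G_4 = 10^(−6.41/10) = 0.2286
Friis cascade:
  F = 2.193 + (3.589 − 1)/0.4560 + (1.611 − 1)/0.1271 + (5.260 − 1)/18.79 = 12.90
NF = 10 log₁₀(12.90) = 11.11 dB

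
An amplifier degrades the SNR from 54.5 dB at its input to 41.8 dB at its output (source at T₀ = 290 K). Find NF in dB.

NF (dB) = SNR_in(dB) − SNR_out(dB) when the source is at T₀
NF = 54.5 − 41.8 = 12.7 dB

12.7 dB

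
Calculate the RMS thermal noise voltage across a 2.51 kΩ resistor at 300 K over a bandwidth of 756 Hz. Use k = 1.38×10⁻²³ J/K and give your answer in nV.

177 nV

V_n = √(4kTRB)
4kTRB = 4 × 1.38×10⁻²³ × 300 × 2.51×10³ × 7.56×10² = 3.14×10⁻¹⁴ V²
V_n = √(3.14×10⁻¹⁴) = 1.77×10⁻⁷ V = 177 nV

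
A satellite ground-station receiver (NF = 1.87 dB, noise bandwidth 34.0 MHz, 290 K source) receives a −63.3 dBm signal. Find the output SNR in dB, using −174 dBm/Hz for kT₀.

33.5 dB

Noise floor: N = −174 + 10 log₁₀(B) + NF
10 log₁₀(3.40×10⁷) = 75.31 dB
N = −174 + 75.31 + 1.87 = −96.82 dBm
SNR = P_sig − N = −63.3 − (−96.82) = 33.52 dB → 33.5 dB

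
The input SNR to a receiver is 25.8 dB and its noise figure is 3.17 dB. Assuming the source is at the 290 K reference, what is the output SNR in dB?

By definition F = SNR_in/SNR_out, so in dB: SNR_out = SNR_in − NF
SNR_out = 25.8 − 3.17 = 22.63 dB

22.63 dB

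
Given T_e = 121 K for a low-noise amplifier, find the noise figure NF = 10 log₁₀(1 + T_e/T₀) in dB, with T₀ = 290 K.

1.51 dB

F = 1 + T_e/T₀ = 1 + 121/290 = 1.41724
NF = 10 log₁₀(1.41724) = 1.51 dB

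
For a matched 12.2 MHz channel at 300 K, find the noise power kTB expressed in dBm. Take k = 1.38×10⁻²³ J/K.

P_n = kTB = 1.38×10⁻²³ × 300 × 1.22×10⁷ = 5.05×10⁻¹⁴ W
In dBm: 10 log₁₀(5.05×10⁻¹⁴ / 10⁻³) = −103.0 dBm

−103.0 dBm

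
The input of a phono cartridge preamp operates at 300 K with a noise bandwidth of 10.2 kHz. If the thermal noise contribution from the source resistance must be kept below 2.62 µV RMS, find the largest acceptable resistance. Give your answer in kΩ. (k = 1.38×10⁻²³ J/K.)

Johnson–Nyquist: V_n = √(4kTRB) ⇒ R = V_n² / (4kTB)
4kTB = 4 × 1.38×10⁻²³ × 300 × 1.02×10⁴ = 1.69×10⁻¹⁶
R = (2.62×10⁻⁶)² / 1.69×10⁻¹⁶ = 4.06×10⁴ Ω = 40.6 kΩ

40.6 kΩ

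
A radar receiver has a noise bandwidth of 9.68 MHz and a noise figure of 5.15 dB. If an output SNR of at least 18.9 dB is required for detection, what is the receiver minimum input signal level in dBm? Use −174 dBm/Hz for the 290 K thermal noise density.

Sensitivity = −174 + 10 log₁₀(B) + NF + SNR_min
= −174 + 69.86 + 5.15 + 18.9
= −80.09 dBm → −80.1 dBm

−80.1 dBm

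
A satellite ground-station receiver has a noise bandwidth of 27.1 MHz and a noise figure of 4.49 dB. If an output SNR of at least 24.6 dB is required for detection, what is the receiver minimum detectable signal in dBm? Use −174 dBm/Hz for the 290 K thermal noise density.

Sensitivity = −174 + 10 log₁₀(B) + NF + SNR_min
= −174 + 74.33 + 4.49 + 24.6
= −70.58 dBm → −70.6 dBm

−70.6 dBm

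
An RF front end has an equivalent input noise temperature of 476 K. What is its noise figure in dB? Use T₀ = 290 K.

4.22 dB

F = 1 + T_e/T₀ = 1 + 476/290 = 2.64138
NF = 10 log₁₀(2.64138) = 4.22 dB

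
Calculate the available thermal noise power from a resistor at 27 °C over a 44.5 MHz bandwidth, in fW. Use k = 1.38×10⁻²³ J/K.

T = 27 °C + 273.15 = 300.15 K
P_n = kTB = 1.38×10⁻²³ × 300.15 × 4.45×10⁷ = 1.84×10⁻¹³ W = 184 fW

184 fW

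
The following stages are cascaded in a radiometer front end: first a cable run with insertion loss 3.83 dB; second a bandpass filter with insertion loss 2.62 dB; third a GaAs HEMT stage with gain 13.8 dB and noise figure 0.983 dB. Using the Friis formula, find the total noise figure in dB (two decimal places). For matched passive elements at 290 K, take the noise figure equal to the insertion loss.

Convert to linear (a loss of L dB is a gain of −L dB): F_i = 10^(NF_i/10), G_i = 10^(G_i,dB/10)
  Stage 1: F_1 = 10^(3.83/10) = 2.415, G_1 = 10^(−3.83/10) = 0.4140
  Stage 2: F_2 = 10^(2.62/10) = 1.828, G_2 = 10^(−2.62/10) = 0.5470
  Stage 3: F_3 = 10^(0.983/10) = 1.254, G_3 = 10^(13.8/10) = 23.99
Friis cascade:
  F = 2.415 + (1.828 − 1)/0.4140 + (1.254 − 1)/0.2265 = 5.537
NF = 10 log₁₀(5.537) = 7.43 dB

7.43 dB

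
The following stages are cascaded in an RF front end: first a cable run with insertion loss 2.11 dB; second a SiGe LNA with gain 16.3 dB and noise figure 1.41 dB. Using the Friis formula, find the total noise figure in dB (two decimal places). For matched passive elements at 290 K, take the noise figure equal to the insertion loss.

Convert to linear (a loss of L dB is a gain of −L dB): F_i = 10^(NF_i/10), G_i = 10^(G_i,dB/10)
  Stage 1: F_1 = 10^(2.11/10) = 1.626, G_1 = 10^(−2.11/10) = 0.6152
  Stage 2: F_2 = 10^(1.41/10) = 1.384, G_2 = 10^(16.3/10) = 42.66
Friis cascade:
  F = 1.626 + (1.384 − 1)/0.6152 = 2.249
NF = 10 log₁₀(2.249) = 3.52 dB

3.52 dB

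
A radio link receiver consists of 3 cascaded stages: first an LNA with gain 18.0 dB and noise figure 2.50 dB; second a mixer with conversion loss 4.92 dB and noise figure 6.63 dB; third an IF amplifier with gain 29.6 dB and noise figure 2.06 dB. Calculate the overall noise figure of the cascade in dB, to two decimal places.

2.71 dB

Convert to linear (a loss of L dB is a gain of −L dB): F_i = 10^(NF_i/10), G_i = 10^(G_i,dB/10)
  Stage 1: F_1 = 10^(2.50/10) = 1.778, G_1 = 10^(18.0/10) = 63.10
  Stage 2: F_2 = 10^(6.63/10) = 4.603, G_2 = 10^(−4.92/10) = 0.3221
  Stage 3: F_3 = 10^(2.06/10) = 1.607, G_3 = 10^(29.6/10) = 912.0
Friis cascade:
  F = 1.778 + (4.603 − 1)/63.10 + (1.607 − 1)/20.32 = 1.865
NF = 10 log₁₀(1.865) = 2.71 dB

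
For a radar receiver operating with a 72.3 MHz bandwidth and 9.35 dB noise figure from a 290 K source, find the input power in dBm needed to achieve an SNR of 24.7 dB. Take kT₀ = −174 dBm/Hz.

−61.4 dBm

Sensitivity = −174 + 10 log₁₀(B) + NF + SNR_min
= −174 + 78.59 + 9.35 + 24.7
= −61.36 dBm → −61.4 dBm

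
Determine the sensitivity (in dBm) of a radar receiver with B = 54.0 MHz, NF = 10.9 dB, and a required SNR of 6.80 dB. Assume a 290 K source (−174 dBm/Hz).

−79.0 dBm

Sensitivity = −174 + 10 log₁₀(B) + NF + SNR_min
= −174 + 77.32 + 10.9 + 6.80
= −78.98 dBm → −79.0 dBm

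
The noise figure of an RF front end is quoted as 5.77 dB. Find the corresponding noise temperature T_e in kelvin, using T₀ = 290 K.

F = 10^(5.77/10) = 3.77572
T_e = (F − 1)·T₀ = (3.77572 − 1) × 290 = 805 K

805 K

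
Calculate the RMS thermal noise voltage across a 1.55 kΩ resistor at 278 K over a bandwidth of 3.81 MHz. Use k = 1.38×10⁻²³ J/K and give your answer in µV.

V_n = √(4kTRB)
4kTRB = 4 × 1.38×10⁻²³ × 278 × 1.55×10³ × 3.81×10⁶ = 9.06×10⁻¹¹ V²
V_n = √(9.06×10⁻¹¹) = 9.52×10⁻⁶ V = 9.52 µV

9.52 µV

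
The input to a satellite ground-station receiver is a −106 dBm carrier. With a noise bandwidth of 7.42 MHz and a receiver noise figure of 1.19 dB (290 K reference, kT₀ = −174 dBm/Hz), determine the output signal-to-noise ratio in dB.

Noise floor: N = −174 + 10 log₁₀(B) + NF
10 log₁₀(7.42×10⁶) = 68.7 dB
N = −174 + 68.7 + 1.19 = −104.11 dBm
SNR = P_sig − N = −106 − (−104.11) = −1.89 dB → −1.9 dB

−1.9 dB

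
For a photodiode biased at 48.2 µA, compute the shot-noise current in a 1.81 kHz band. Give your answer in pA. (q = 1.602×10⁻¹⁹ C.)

I_n = √(2qI·B)
2qI·B = 2 × 1.602×10⁻¹⁹ × 4.82×10⁻⁵ × 1.81×10³ = 2.80×10⁻²⁰ A²
I_n = √(2.80×10⁻²⁰) = 1.67×10⁻¹⁰ A = 167 pA

167 pA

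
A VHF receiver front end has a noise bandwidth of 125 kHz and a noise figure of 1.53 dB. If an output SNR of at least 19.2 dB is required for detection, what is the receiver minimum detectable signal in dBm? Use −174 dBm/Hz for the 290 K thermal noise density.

−102.3 dBm

Sensitivity = −174 + 10 log₁₀(B) + NF + SNR_min
= −174 + 50.97 + 1.53 + 19.2
= −102.30 dBm → −102.3 dBm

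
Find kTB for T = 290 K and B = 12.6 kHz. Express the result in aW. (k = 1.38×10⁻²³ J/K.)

P_n = kTB = 1.38×10⁻²³ × 290 × 1.26×10⁴ = 5.04×10⁻¹⁷ W = 50.4 aW

50.4 aW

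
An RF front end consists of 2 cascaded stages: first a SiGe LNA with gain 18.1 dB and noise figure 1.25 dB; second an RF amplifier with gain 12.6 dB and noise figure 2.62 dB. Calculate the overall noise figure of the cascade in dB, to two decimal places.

1.29 dB

Convert to linear (a loss of L dB is a gain of −L dB): F_i = 10^(NF_i/10), G_i = 10^(G_i,dB/10)
  Stage 1: F_1 = 10^(1.25/10) = 1.334, G_1 = 10^(18.1/10) = 64.57
  Stage 2: F_2 = 10^(2.62/10) = 1.828, G_2 = 10^(12.6/10) = 18.20
Friis cascade:
  F = 1.334 + (1.828 − 1)/64.57 = 1.346
NF = 10 log₁₀(1.346) = 1.29 dB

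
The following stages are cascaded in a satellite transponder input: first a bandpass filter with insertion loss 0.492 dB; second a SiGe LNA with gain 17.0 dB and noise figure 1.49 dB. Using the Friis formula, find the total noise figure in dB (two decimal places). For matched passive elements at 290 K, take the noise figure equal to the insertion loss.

Convert to linear (a loss of L dB is a gain of −L dB): F_i = 10^(NF_i/10), G_i = 10^(G_i,dB/10)
  Stage 1: F_1 = 10^(0.492/10) = 1.120, G_1 = 10^(−0.492/10) = 0.8929
  Stage 2: F_2 = 10^(1.49/10) = 1.409, G_2 = 10^(17.0/10) = 50.12
Friis cascade:
  F = 1.120 + (1.409 − 1)/0.8929 = 1.578
NF = 10 log₁₀(1.578) = 1.98 dB

1.98 dB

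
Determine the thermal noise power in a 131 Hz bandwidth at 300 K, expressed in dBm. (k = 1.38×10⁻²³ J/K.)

P_n = kTB = 1.38×10⁻²³ × 300 × 1.31×10² = 5.42×10⁻¹⁹ W
In dBm: 10 log₁₀(5.42×10⁻¹⁹ / 10⁻³) = −152.7 dBm

−152.7 dBm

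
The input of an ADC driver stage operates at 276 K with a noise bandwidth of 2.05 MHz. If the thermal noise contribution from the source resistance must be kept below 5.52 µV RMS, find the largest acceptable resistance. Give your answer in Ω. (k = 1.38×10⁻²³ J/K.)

Johnson–Nyquist: V_n = √(4kTRB) ⇒ R = V_n² / (4kTB)
4kTB = 4 × 1.38×10⁻²³ × 276 × 2.05×10⁶ = 3.12×10⁻¹⁴
R = (5.52×10⁻⁶)² / 3.12×10⁻¹⁴ = 9.76×10² Ω = 976 Ω

976 Ω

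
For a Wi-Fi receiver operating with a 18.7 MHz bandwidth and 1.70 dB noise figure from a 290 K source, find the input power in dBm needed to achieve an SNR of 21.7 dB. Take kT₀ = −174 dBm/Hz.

−77.9 dBm

Sensitivity = −174 + 10 log₁₀(B) + NF + SNR_min
= −174 + 72.72 + 1.70 + 21.7
= −77.88 dBm → −77.9 dBm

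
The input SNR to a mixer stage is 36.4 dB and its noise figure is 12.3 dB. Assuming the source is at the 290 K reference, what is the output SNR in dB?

By definition F = SNR_in/SNR_out, so in dB: SNR_out = SNR_in − NF
SNR_out = 36.4 − 12.3 = 24.1 dB

24.1 dB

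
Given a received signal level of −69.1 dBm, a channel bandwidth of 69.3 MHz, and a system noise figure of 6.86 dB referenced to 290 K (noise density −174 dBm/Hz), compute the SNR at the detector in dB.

19.6 dB

Noise floor: N = −174 + 10 log₁₀(B) + NF
10 log₁₀(6.93×10⁷) = 78.41 dB
N = −174 + 78.41 + 6.86 = −88.73 dBm
SNR = P_sig − N = −69.1 − (−88.73) = 19.63 dB → 19.6 dB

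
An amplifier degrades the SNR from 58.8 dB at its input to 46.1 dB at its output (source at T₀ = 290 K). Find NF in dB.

NF (dB) = SNR_in(dB) − SNR_out(dB) when the source is at T₀
NF = 58.8 − 46.1 = 12.7 dB

12.7 dB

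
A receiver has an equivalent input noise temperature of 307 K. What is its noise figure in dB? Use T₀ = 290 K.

F = 1 + T_e/T₀ = 1 + 307/290 = 2.05862
NF = 10 log₁₀(2.05862) = 3.14 dB

3.14 dB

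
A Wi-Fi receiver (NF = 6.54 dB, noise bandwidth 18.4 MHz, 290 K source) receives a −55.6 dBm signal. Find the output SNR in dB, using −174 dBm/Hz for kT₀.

39.2 dB

Noise floor: N = −174 + 10 log₁₀(B) + NF
10 log₁₀(1.84×10⁷) = 72.65 dB
N = −174 + 72.65 + 6.54 = −94.81 dBm
SNR = P_sig − N = −55.6 − (−94.81) = 39.21 dB → 39.2 dB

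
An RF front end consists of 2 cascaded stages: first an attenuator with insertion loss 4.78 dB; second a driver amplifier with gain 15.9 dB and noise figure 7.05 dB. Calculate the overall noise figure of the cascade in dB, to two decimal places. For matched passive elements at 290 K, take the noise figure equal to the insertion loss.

Convert to linear (a loss of L dB is a gain of −L dB): F_i = 10^(NF_i/10), G_i = 10^(G_i,dB/10)
  Stage 1: F_1 = 10^(4.78/10) = 3.006, G_1 = 10^(−4.78/10) = 0.3327
  Stage 2: F_2 = 10^(7.05/10) = 5.070, G_2 = 10^(15.9/10) = 38.90
Friis cascade:
  F = 3.006 + (5.070 − 1)/0.3327 = 15.24
NF = 10 log₁₀(15.24) = 11.83 dB

11.83 dB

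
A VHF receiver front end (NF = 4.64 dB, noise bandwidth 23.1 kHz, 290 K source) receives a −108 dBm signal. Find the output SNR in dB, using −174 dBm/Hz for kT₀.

Noise floor: N = −174 + 10 log₁₀(B) + NF
10 log₁₀(2.31×10⁴) = 43.64 dB
N = −174 + 43.64 + 4.64 = −125.72 dBm
SNR = P_sig − N = −108 − (−125.72) = 17.72 dB → 17.7 dB

17.7 dB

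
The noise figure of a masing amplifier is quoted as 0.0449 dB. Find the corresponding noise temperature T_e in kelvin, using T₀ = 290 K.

F = 10^(0.0449/10) = 1.01039
T_e = (F − 1)·T₀ = (1.01039 − 1) × 290 = 3.01 K

3.01 K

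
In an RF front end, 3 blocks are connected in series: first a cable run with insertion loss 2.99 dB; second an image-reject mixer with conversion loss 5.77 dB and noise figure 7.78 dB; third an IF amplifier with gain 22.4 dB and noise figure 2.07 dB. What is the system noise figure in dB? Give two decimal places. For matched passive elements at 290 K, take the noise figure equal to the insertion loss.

Convert to linear (a loss of L dB is a gain of −L dB): F_i = 10^(NF_i/10), G_i = 10^(G_i,dB/10)
  Stage 1: F_1 = 10^(2.99/10) = 1.991, G_1 = 10^(−2.99/10) = 0.5023
  Stage 2: F_2 = 10^(7.78/10) = 5.998, G_2 = 10^(−5.77/10) = 0.2649
  Stage 3: F_3 = 10^(2.07/10) = 1.611, G_3 = 10^(22.4/10) = 173.8
Friis cascade:
  F = 1.991 + (5.998 − 1)/0.5023 + (1.611 − 1)/0.1330 = 16.53
NF = 10 log₁₀(16.53) = 12.18 dB

12.18 dB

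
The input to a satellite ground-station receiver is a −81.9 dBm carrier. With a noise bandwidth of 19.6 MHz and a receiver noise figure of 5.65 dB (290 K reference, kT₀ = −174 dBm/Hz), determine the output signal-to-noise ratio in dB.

13.5 dB

Noise floor: N = −174 + 10 log₁₀(B) + NF
10 log₁₀(1.96×10⁷) = 72.92 dB
N = −174 + 72.92 + 5.65 = −95.43 dBm
SNR = P_sig − N = −81.9 − (−95.43) = 13.53 dB → 13.5 dB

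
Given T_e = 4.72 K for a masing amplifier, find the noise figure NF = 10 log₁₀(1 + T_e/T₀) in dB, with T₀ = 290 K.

F = 1 + T_e/T₀ = 1 + 4.72/290 = 1.01628
NF = 10 log₁₀(1.01628) = 0.070 dB

0.070 dB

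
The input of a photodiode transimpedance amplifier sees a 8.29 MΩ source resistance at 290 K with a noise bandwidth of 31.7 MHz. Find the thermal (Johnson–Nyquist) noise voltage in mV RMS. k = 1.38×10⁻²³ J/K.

2.05 mV

V_n = √(4kTRB)
4kTRB = 4 × 1.38×10⁻²³ × 290 × 8.29×10⁶ × 3.17×10⁷ = 4.21×10⁻⁶ V²
V_n = √(4.21×10⁻⁶) = 2.05×10⁻³ V = 2.05 mV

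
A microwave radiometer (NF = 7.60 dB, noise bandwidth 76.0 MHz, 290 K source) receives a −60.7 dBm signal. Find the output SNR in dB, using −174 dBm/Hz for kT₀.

26.9 dB

Noise floor: N = −174 + 10 log₁₀(B) + NF
10 log₁₀(7.60×10⁷) = 78.81 dB
N = −174 + 78.81 + 7.60 = −87.59 dBm
SNR = P_sig − N = −60.7 − (−87.59) = 26.89 dB → 26.9 dB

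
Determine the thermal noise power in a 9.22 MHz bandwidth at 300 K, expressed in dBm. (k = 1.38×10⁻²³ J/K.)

P_n = kTB = 1.38×10⁻²³ × 300 × 9.22×10⁶ = 3.82×10⁻¹⁴ W
In dBm: 10 log₁₀(3.82×10⁻¹⁴ / 10⁻³) = −104.2 dBm

−104.2 dBm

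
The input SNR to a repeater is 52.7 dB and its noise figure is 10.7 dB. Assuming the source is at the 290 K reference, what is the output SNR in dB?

By definition F = SNR_in/SNR_out, so in dB: SNR_out = SNR_in − NF
SNR_out = 52.7 − 10.7 = 42.0 dB

42.0 dB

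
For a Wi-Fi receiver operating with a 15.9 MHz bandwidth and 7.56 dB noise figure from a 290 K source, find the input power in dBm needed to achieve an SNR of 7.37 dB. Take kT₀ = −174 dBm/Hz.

−87.1 dBm

Sensitivity = −174 + 10 log₁₀(B) + NF + SNR_min
= −174 + 72.01 + 7.56 + 7.37
= −87.06 dBm → −87.1 dBm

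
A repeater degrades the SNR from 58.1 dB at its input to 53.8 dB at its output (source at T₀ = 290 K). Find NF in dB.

NF (dB) = SNR_in(dB) − SNR_out(dB) when the source is at T₀
NF = 58.1 − 53.8 = 4.3 dB

4.3 dB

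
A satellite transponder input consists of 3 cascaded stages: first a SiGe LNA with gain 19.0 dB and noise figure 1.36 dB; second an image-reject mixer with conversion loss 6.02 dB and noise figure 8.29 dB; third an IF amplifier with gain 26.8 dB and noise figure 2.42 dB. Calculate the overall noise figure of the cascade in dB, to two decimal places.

1.70 dB

Convert to linear (a loss of L dB is a gain of −L dB): F_i = 10^(NF_i/10), G_i = 10^(G_i,dB/10)
  Stage 1: F_1 = 10^(1.36/10) = 1.368, G_1 = 10^(19.0/10) = 79.43
  Stage 2: F_2 = 10^(8.29/10) = 6.745, G_2 = 10^(−6.02/10) = 0.2500
  Stage 3: F_3 = 10^(2.42/10) = 1.746, G_3 = 10^(26.8/10) = 478.6
Friis cascade:
  F = 1.368 + (6.745 − 1)/79.43 + (1.746 − 1)/19.86 = 1.478
NF = 10 log₁₀(1.478) = 1.70 dB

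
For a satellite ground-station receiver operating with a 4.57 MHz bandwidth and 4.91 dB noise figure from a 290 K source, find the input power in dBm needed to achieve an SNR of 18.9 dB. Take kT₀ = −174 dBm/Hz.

Sensitivity = −174 + 10 log₁₀(B) + NF + SNR_min
= −174 + 66.6 + 4.91 + 18.9
= −83.59 dBm → −83.6 dBm

−83.6 dBm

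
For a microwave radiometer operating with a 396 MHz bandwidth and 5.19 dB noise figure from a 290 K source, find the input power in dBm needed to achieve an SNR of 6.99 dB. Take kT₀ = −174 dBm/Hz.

−75.8 dBm

Sensitivity = −174 + 10 log₁₀(B) + NF + SNR_min
= −174 + 85.98 + 5.19 + 6.99
= −75.84 dBm → −75.8 dBm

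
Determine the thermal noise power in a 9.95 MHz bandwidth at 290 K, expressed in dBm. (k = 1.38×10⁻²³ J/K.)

P_n = kTB = 1.38×10⁻²³ × 290 × 9.95×10⁶ = 3.98×10⁻¹⁴ W
In dBm: 10 log₁₀(3.98×10⁻¹⁴ / 10⁻³) = −104.0 dBm

−104.0 dBm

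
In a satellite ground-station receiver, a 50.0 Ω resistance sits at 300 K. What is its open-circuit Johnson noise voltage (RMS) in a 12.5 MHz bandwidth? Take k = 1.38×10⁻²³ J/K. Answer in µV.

3.22 µV

V_n = √(4kTRB)
4kTRB = 4 × 1.38×10⁻²³ × 300 × 5.00×10¹ × 1.25×10⁷ = 1.04×10⁻¹¹ V²
V_n = √(1.04×10⁻¹¹) = 3.22×10⁻⁶ V = 3.22 µV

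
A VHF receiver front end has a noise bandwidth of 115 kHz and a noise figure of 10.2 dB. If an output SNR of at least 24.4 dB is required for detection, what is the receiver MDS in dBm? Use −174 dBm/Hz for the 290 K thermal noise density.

−88.8 dBm

Sensitivity = −174 + 10 log₁₀(B) + NF + SNR_min
= −174 + 50.61 + 10.2 + 24.4
= −88.79 dBm → −88.8 dBm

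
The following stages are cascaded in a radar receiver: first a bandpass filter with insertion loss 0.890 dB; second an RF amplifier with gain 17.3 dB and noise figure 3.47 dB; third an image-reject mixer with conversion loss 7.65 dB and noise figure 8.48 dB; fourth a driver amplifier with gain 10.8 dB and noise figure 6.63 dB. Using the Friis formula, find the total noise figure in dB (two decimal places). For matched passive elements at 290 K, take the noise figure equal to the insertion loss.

5.25 dB

Convert to linear (a loss of L dB is a gain of −L dB): F_i = 10^(NF_i/10), G_i = 10^(G_i,dB/10)
  Stage 1: F_1 = 10^(0.890/10) = 1.227, G_1 = 10^(−0.890/10) = 0.8147
  Stage 2: F_2 = 10^(3.47/10) = 2.223, G_2 = 10^(17.3/10) = 53.70
  Stage 3: F_3 = 10^(8.48/10) = 7.047, G_3 = 10^(−7.65/10) = 0.1718
  Stage 4: F_4 = 10^(6.63/10) = 4.603, G_4 = 10^(10.8/10) = 12.02
Friis cascade:
  F = 1.227 + (2.223 − 1)/0.8147 + (7.047 − 1)/43.75 + (4.603 − 1)/7.516 = 3.346
NF = 10 log₁₀(3.346) = 5.25 dB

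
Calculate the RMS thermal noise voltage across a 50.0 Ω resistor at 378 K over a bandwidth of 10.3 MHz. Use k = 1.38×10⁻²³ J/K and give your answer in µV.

3.28 µV

V_n = √(4kTRB)
4kTRB = 4 × 1.38×10⁻²³ × 378 × 5.00×10¹ × 1.03×10⁷ = 1.07×10⁻¹¹ V²
V_n = √(1.07×10⁻¹¹) = 3.28×10⁻⁶ V = 3.28 µV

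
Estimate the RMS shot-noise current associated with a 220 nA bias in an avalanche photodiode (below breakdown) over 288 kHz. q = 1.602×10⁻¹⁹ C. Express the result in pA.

I_n = √(2qI·B)
2qI·B = 2 × 1.602×10⁻¹⁹ × 2.20×10⁻⁷ × 2.88×10⁵ = 2.03×10⁻²⁰ A²
I_n = √(2.03×10⁻²⁰) = 1.42×10⁻¹⁰ A = 142 pA

142 pA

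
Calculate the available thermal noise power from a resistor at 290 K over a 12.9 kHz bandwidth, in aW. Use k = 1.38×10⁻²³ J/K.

P_n = kTB = 1.38×10⁻²³ × 290 × 1.29×10⁴ = 5.16×10⁻¹⁷ W = 51.6 aW

51.6 aW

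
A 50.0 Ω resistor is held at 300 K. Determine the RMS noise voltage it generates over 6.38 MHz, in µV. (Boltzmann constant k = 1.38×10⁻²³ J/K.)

2.30 µV

V_n = √(4kTRB)
4kTRB = 4 × 1.38×10⁻²³ × 300 × 5.00×10¹ × 6.38×10⁶ = 5.28×10⁻¹² V²
V_n = √(5.28×10⁻¹²) = 2.30×10⁻⁶ V = 2.30 µV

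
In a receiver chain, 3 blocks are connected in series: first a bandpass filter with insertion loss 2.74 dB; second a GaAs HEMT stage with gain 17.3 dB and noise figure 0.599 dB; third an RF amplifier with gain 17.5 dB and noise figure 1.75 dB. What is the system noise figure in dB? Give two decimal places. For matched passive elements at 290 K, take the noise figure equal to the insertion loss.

Convert to linear (a loss of L dB is a gain of −L dB): F_i = 10^(NF_i/10), G_i = 10^(G_i,dB/10)
  Stage 1: F_1 = 10^(2.74/10) = 1.879, G_1 = 10^(−2.74/10) = 0.5321
  Stage 2: F_2 = 10^(0.599/10) = 1.148, G_2 = 10^(17.3/10) = 53.70
  Stage 3: F_3 = 10^(1.75/10) = 1.496, G_3 = 10^(17.5/10) = 56.23
Friis cascade:
  F = 1.879 + (1.148 − 1)/0.5321 + (1.496 − 1)/28.58 = 2.175
NF = 10 log₁₀(2.175) = 3.37 dB

3.37 dB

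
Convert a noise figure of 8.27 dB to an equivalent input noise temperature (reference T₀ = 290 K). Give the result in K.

F = 10^(8.27/10) = 6.71429
T_e = (F − 1)·T₀ = (6.71429 − 1) × 290 = 1657 K

1657 K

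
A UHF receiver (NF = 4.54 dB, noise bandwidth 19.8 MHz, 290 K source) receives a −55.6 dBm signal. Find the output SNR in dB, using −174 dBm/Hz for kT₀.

Noise floor: N = −174 + 10 log₁₀(B) + NF
10 log₁₀(1.98×10⁷) = 72.97 dB
N = −174 + 72.97 + 4.54 = −96.49 dBm
SNR = P_sig − N = −55.6 − (−96.49) = 40.89 dB → 40.9 dB

40.9 dB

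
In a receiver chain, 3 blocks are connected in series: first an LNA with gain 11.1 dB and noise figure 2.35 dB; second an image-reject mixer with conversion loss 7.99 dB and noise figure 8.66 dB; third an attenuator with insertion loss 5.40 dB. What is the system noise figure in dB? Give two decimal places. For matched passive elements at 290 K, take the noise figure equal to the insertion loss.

Convert to linear (a loss of L dB is a gain of −L dB): F_i = 10^(NF_i/10), G_i = 10^(G_i,dB/10)
  Stage 1: F_1 = 10^(2.35/10) = 1.718, G_1 = 10^(11.1/10) = 12.88
  Stage 2: F_2 = 10^(8.66/10) = 7.345, G_2 = 10^(−7.99/10) = 0.1589
  Stage 3: F_3 = 10^(5.40/10) = 3.467, G_3 = 10^(−5.40/10) = 0.2884
Friis cascade:
  F = 1.718 + (7.345 − 1)/12.88 + (3.467 − 1)/2.046 = 3.416
NF = 10 log₁₀(3.416) = 5.34 dB

5.34 dB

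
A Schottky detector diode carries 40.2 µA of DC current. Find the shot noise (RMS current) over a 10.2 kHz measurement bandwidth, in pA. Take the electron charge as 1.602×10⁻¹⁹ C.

I_n = √(2qI·B)
2qI·B = 2 × 1.602×10⁻¹⁹ × 4.02×10⁻⁵ × 1.02×10⁴ = 1.31×10⁻¹⁹ A²
I_n = √(1.31×10⁻¹⁹) = 3.62×10⁻¹⁰ A = 362 pA

362 pA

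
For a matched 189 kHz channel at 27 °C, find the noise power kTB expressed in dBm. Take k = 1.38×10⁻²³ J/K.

−121.1 dBm

T = 27 °C + 273.15 = 300.15 K
P_n = kTB = 1.38×10⁻²³ × 300.15 × 1.89×10⁵ = 7.83×10⁻¹⁶ W
In dBm: 10 log₁₀(7.83×10⁻¹⁶ / 10⁻³) = −121.1 dBm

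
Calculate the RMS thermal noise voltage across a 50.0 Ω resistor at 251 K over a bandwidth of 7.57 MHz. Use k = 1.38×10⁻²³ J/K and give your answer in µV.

V_n = √(4kTRB)
4kTRB = 4 × 1.38×10⁻²³ × 251 × 5.00×10¹ × 7.57×10⁶ = 5.24×10⁻¹² V²
V_n = √(5.24×10⁻¹²) = 2.29×10⁻⁶ V = 2.29 µV

2.29 µV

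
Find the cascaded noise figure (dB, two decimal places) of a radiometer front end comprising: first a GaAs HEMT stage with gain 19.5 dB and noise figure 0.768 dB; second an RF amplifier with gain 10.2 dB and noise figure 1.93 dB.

0.79 dB

Convert to linear (a loss of L dB is a gain of −L dB): F_i = 10^(NF_i/10), G_i = 10^(G_i,dB/10)
  Stage 1: F_1 = 10^(0.768/10) = 1.193, G_1 = 10^(19.5/10) = 89.13
  Stage 2: F_2 = 10^(1.93/10) = 1.560, G_2 = 10^(10.2/10) = 10.47
Friis cascade:
  F = 1.193 + (1.560 − 1)/89.13 = 1.200
NF = 10 log₁₀(1.200) = 0.79 dB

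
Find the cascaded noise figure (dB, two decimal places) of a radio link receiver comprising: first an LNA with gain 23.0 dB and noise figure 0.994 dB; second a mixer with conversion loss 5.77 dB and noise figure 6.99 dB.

Convert to linear (a loss of L dB is a gain of −L dB): F_i = 10^(NF_i/10), G_i = 10^(G_i,dB/10)
  Stage 1: F_1 = 10^(0.994/10) = 1.257, G_1 = 10^(23.0/10) = 199.5
  Stage 2: F_2 = 10^(6.99/10) = 5.000, G_2 = 10^(−5.77/10) = 0.2649
Friis cascade:
  F = 1.257 + (5.000 − 1)/199.5 = 1.277
NF = 10 log₁₀(1.277) = 1.06 dB

1.06 dB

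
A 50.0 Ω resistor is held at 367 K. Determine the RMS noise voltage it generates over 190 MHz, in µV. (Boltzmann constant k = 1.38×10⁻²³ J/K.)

V_n = √(4kTRB)
4kTRB = 4 × 1.38×10⁻²³ × 367 × 5.00×10¹ × 1.90×10⁸ = 1.92×10⁻¹⁰ V²
V_n = √(1.92×10⁻¹⁰) = 1.39×10⁻⁵ V = 13.9 µV

13.9 µV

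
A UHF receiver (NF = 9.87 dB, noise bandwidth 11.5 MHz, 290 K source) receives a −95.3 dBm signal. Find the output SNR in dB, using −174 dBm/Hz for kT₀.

Noise floor: N = −174 + 10 log₁₀(B) + NF
10 log₁₀(1.15×10⁷) = 70.61 dB
N = −174 + 70.61 + 9.87 = −93.52 dBm
SNR = P_sig − N = −95.3 − (−93.52) = −1.78 dB → −1.8 dB

−1.8 dB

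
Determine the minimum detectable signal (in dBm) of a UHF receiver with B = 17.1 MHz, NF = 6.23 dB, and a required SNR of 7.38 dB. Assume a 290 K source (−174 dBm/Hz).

Sensitivity = −174 + 10 log₁₀(B) + NF + SNR_min
= −174 + 72.33 + 6.23 + 7.38
= −88.06 dBm → −88.1 dBm

−88.1 dBm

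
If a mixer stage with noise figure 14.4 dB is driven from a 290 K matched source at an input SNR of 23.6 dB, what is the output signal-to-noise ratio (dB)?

9.2 dB

By definition F = SNR_in/SNR_out, so in dB: SNR_out = SNR_in − NF
SNR_out = 23.6 − 14.4 = 9.2 dB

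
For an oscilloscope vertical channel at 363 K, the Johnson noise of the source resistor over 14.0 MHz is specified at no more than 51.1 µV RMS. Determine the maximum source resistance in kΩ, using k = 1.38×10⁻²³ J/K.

Johnson–Nyquist: V_n = √(4kTRB) ⇒ R = V_n² / (4kTB)
4kTB = 4 × 1.38×10⁻²³ × 363 × 1.40×10⁷ = 2.81×10⁻¹³
R = (5.11×10⁻⁵)² / 2.81×10⁻¹³ = 9.31×10³ Ω = 9.31 kΩ

9.31 kΩ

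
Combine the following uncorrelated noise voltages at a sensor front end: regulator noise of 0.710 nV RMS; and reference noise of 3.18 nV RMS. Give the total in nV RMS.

3.26 nV

Uncorrelated sources add in power (mean-square): V_tot = √(ΣV_i²)
V_tot = √[(7.10×10⁻¹⁰)² + (3.18×10⁻⁹)²] = 3.26×10⁻⁹ V = 3.26 nV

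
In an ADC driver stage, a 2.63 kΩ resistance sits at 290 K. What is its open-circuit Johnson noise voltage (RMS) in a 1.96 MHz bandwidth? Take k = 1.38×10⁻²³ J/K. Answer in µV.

9.08 µV

V_n = √(4kTRB)
4kTRB = 4 × 1.38×10⁻²³ × 290 × 2.63×10³ × 1.96×10⁶ = 8.25×10⁻¹¹ V²
V_n = √(8.25×10⁻¹¹) = 9.08×10⁻⁶ V = 9.08 µV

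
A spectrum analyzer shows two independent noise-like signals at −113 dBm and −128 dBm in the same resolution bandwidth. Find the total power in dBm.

Convert to linear, add, convert back:
P₁ = 5.01×10⁻¹⁵ W, P₂ = 1.58×10⁻¹⁶ W
P_tot = 5.17×10⁻¹⁵ W → 10 log₁₀(P_tot / 10⁻³) = −112.9 dBm

−112.9 dBm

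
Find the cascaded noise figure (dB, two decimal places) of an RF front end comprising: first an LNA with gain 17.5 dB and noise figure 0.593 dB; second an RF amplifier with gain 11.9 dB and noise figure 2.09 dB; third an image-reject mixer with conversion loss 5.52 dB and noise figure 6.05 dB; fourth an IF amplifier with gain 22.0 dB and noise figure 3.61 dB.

0.67 dB

Convert to linear (a loss of L dB is a gain of −L dB): F_i = 10^(NF_i/10), G_i = 10^(G_i,dB/10)
  Stage 1: F_1 = 10^(0.593/10) = 1.146, G_1 = 10^(17.5/10) = 56.23
  Stage 2: F_2 = 10^(2.09/10) = 1.618, G_2 = 10^(11.9/10) = 15.49
  Stage 3: F_3 = 10^(6.05/10) = 4.027, G_3 = 10^(−5.52/10) = 0.2805
  Stage 4: F_4 = 10^(3.61/10) = 2.296, G_4 = 10^(22.0/10) = 158.5
Friis cascade:
  F = 1.146 + (1.618 − 1)/56.23 + (4.027 − 1)/871.0 + (2.296 − 1)/244.3 = 1.166
NF = 10 log₁₀(1.166) = 0.67 dB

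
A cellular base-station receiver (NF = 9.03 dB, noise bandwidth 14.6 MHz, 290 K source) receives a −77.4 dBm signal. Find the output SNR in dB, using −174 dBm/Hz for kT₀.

15.9 dB

Noise floor: N = −174 + 10 log₁₀(B) + NF
10 log₁₀(1.46×10⁷) = 71.64 dB
N = −174 + 71.64 + 9.03 = −93.33 dBm
SNR = P_sig − N = −77.4 − (−93.33) = 15.93 dB → 15.9 dB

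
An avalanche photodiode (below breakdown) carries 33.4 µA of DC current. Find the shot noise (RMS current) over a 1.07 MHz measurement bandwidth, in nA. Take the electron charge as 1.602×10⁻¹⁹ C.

3.38 nA

I_n = √(2qI·B)
2qI·B = 2 × 1.602×10⁻¹⁹ × 3.34×10⁻⁵ × 1.07×10⁶ = 1.15×10⁻¹⁷ A²
I_n = √(1.15×10⁻¹⁷) = 3.38×10⁻⁹ A = 3.38 nA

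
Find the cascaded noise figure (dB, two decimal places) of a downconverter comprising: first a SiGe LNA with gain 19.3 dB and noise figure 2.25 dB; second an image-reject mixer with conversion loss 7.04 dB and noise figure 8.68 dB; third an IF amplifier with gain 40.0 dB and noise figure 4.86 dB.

2.73 dB

Convert to linear (a loss of L dB is a gain of −L dB): F_i = 10^(NF_i/10), G_i = 10^(G_i,dB/10)
  Stage 1: F_1 = 10^(2.25/10) = 1.679, G_1 = 10^(19.3/10) = 85.11
  Stage 2: F_2 = 10^(8.68/10) = 7.379, G_2 = 10^(−7.04/10) = 0.1977
  Stage 3: F_3 = 10^(4.86/10) = 3.062, G_3 = 10^(40.0/10) = 1.000×10⁴
Friis cascade:
  F = 1.679 + (7.379 − 1)/85.11 + (3.062 − 1)/16.83 = 1.876
NF = 10 log₁₀(1.876) = 2.73 dB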